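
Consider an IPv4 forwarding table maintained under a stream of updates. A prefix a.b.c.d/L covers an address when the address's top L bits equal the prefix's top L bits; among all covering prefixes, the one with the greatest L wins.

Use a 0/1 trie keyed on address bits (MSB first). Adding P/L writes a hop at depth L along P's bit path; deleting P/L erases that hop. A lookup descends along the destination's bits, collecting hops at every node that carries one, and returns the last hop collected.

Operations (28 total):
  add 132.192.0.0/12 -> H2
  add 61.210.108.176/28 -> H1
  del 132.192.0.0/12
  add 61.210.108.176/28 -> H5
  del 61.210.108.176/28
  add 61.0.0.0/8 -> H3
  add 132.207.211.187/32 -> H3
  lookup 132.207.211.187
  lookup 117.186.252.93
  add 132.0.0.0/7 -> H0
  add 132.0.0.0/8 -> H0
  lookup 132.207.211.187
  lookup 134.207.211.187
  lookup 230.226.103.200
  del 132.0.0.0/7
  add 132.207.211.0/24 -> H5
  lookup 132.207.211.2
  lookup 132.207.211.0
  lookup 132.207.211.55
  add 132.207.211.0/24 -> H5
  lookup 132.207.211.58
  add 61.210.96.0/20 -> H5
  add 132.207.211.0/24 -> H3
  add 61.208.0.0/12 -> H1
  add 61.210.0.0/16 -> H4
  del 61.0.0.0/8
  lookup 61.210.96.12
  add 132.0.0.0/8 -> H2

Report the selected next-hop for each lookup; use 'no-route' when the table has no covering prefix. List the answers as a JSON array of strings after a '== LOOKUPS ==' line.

Process each operation:
  add 132.192.0.0/12 -> H2 at depth 12
  add 61.210.108.176/28 -> H1 at depth 28
  del 132.192.0.0/12 (clear depth 12)
  add 61.210.108.176/28 -> H5 at depth 28
  del 61.210.108.176/28 (clear depth 28)
  add 61.0.0.0/8 -> H3 at depth 8
  add 132.207.211.187/32 -> H3 at depth 32
  lookup 132.207.211.187: bits 10000100110011111101001110111011 walk d0:-→d1:-→d2:-→d3:-→d4:-→d5:-→d6:-→d7:-→d8:-→d9:-→d10:-→d11:-→d12:-→d13:-→d14:-→d15:-→d16:-→d17:-→d18:-→d19:-→d20:-→d21:-→d22:-→d23:-→d24:-→d25:-→d26:-→d27:-→d28:-→d29:-→d30:-→d31:-→d32:H3 -> H3
  lookup 117.186.252.93: bits 0 walk d0:-→d1:- -> no-route
  add 132.0.0.0/7 -> H0 at depth 7
  add 132.0.0.0/8 -> H0 at depth 8
  lookup 132.207.211.187: bits 10000100110011111101001110111011 walk d0:-→d1:-→d2:-→d3:-→d4:-→d5:-→d6:-→d7:H0→d8:H0→d9:-→d10:-→d11:-→d12:-→d13:-→d14:-→d15:-→d16:-→d17:-→d18:-→d19:-→d20:-→d21:-→d22:-→d23:-→d24:-→d25:-→d26:-→d27:-→d28:-→d29:-→d30:-→d31:-→d32:H3 -> H3
  lookup 134.207.211.187: bits 100001 walk d0:-→d1:-→d2:-→d3:-→d4:-→d5:-→d6:- -> no-route
  lookup 230.226.103.200: bits 1 walk d0:-→d1:- -> no-route
  del 132.0.0.0/7 (clear depth 7)
  add 132.207.211.0/24 -> H5 at depth 24
  lookup 132.207.211.2: bits 100001001100111111010011 walk d0:-→d1:-→d2:-→d3:-→d4:-→d5:-→d6:-→d7:-→d8:H0→d9:-→d10:-→d11:-→d12:-→d13:-→d14:-→d15:-→d16:-→d17:-→d18:-→d19:-→d20:-→d21:-→d22:-→d23:-→d24:H5 -> H5
  lookup 132.207.211.0: bits 100001001100111111010011 walk d0:-→d1:-→d2:-→d3:-→d4:-→d5:-→d6:-→d7:-→d8:H0→d9:-→d10:-→d11:-→d12:-→d13:-→d14:-→d15:-→d16:-→d17:-→d18:-→d19:-→d20:-→d21:-→d22:-→d23:-→d24:H5 -> H5
  lookup 132.207.211.55: bits 100001001100111111010011 walk d0:-→d1:-→d2:-→d3:-→d4:-→d5:-→d6:-→d7:-→d8:H0→d9:-→d10:-→d11:-→d12:-→d13:-→d14:-→d15:-→d16:-→d17:-→d18:-→d19:-→d20:-→d21:-→d22:-→d23:-→d24:H5 -> H5
  add 132.207.211.0/24 -> H5 at depth 24
  lookup 132.207.211.58: bits 100001001100111111010011 walk d0:-→d1:-→d2:-→d3:-→d4:-→d5:-→d6:-→d7:-→d8:H0→d9:-→d10:-→d11:-→d12:-→d13:-→d14:-→d15:-→d16:-→d17:-→d18:-→d19:-→d20:-→d21:-→d22:-→d23:-→d24:H5 -> H5
  add 61.210.96.0/20 -> H5 at depth 20
  add 132.207.211.0/24 -> H3 at depth 24
  add 61.208.0.0/12 -> H1 at depth 12
  add 61.210.0.0/16 -> H4 at depth 16
  del 61.0.0.0/8 (clear depth 8)
  lookup 61.210.96.12: bits 00111101110100100110 walk d0:-→d1:-→d2:-→d3:-→d4:-→d5:-→d6:-→d7:-→d8:-→d9:-→d10:-→d11:-→d12:H1→d13:-→d14:-→d15:-→d16:H4→d17:-→d18:-→d19:-→d20:H5 -> H5
  add 132.0.0.0/8 -> H2 at depth 8

== LOOKUPS ==
["H3","no-route","H3","no-route","no-route","H5","H5","H5","H5","H5"]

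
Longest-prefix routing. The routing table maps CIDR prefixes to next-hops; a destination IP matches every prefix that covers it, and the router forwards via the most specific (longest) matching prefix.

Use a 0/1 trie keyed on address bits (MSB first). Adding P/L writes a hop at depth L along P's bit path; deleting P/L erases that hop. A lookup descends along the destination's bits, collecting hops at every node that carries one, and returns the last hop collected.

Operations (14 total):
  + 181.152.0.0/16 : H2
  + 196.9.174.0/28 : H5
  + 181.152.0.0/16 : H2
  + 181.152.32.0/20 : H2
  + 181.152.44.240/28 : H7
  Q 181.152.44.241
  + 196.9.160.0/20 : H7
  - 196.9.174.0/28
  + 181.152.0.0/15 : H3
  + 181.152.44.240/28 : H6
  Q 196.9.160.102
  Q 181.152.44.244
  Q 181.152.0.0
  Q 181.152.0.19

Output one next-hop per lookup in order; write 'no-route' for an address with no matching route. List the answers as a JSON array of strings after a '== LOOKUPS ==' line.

Trace:
  add 181.152.0.0/16 -> H2 at depth 16
  add 196.9.174.0/28 -> H5 at depth 28
  add 181.152.0.0/16 -> H2 at depth 16
  add 181.152.32.0/20 -> H2 at depth 20
  add 181.152.44.240/28 -> H7 at depth 28
  Q 181.152.44.241: descend 1011010110011000001011001111 ; hops seen [H2,H2,H7] ; pick H7
  add 196.9.160.0/20 -> H7 at depth 20
  del 196.9.174.0/28 (clear depth 28)
  add 181.152.0.0/15 -> H3 at depth 15
  add 181.152.44.240/28 -> H6 at depth 28
  Q 196.9.160.102: descend 11000100000010011010 ; hops seen [H7] ; pick H7
  Q 181.152.44.244: descend 1011010110011000001011001111 ; hops seen [H3,H2,H2,H6] ; pick H6
  Q 181.152.0.0: descend 101101011001100000 ; hops seen [H3,H2] ; pick H2
  Q 181.152.0.19: descend 101101011001100000 ; hops seen [H3,H2] ; pick H2

== LOOKUPS ==
["H7","H7","H6","H2","H2"]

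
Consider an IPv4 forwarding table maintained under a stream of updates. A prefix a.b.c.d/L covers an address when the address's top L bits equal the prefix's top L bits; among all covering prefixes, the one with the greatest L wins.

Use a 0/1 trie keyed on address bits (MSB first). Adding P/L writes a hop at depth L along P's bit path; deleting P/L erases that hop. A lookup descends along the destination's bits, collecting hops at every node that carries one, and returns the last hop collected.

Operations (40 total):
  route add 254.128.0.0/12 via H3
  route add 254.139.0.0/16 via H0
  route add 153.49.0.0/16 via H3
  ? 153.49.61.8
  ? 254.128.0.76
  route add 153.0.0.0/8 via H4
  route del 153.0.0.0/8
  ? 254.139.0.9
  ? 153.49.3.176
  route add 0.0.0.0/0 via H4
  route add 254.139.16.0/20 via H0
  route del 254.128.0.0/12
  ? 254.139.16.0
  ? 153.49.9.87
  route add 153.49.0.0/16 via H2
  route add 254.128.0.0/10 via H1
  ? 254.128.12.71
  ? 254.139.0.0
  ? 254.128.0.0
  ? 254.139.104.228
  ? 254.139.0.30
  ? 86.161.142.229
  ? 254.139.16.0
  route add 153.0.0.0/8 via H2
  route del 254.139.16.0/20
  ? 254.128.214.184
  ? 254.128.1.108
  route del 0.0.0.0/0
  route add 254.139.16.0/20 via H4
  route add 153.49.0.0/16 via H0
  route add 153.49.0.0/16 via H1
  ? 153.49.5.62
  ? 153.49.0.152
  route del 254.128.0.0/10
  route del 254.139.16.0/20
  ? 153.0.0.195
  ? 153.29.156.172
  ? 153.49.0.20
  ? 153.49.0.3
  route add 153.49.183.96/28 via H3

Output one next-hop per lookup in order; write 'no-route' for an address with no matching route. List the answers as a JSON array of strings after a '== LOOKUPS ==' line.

Trace:
  add 254.128.0.0/12 -> H3 at depth 12
  add 254.139.0.0/16 -> H0 at depth 16
  add 153.49.0.0/16 -> H3 at depth 16
  ? 153.49.61.8  path d0:-→d1:-→d2:-→d3:-→d4:-→d5:-→d6:-→d7:-→d8:-→d9:-→d10:-→d11:-→d12:-→d13:-→d14:-→d15:-→d16:H3  best=H3
  ? 254.128.0.76  path d0:-→d1:-→d2:-→d3:-→d4:-→d5:-→d6:-→d7:-→d8:-→d9:-→d10:-→d11:-→d12:H3  best=H3
  add 153.0.0.0/8 -> H4 at depth 8
  del 153.0.0.0/8 (clear depth 8)
  ? 254.139.0.9  path d0:-→d1:-→d2:-→d3:-→d4:-→d5:-→d6:-→d7:-→d8:-→d9:-→d10:-→d11:-→d12:H3→d13:-→d14:-→d15:-→d16:H0  best=H0
  ? 153.49.3.176  path d0:-→d1:-→d2:-→d3:-→d4:-→d5:-→d6:-→d7:-→d8:-→d9:-→d10:-→d11:-→d12:-→d13:-→d14:-→d15:-→d16:H3  best=H3
  add 0.0.0.0/0 -> H4 at depth 0
  add 254.139.16.0/20 -> H0 at depth 20
  del 254.128.0.0/12 (clear depth 12)
  ? 254.139.16.0  path d0:H4→d1:-→d2:-→d3:-→d4:-→d5:-→d6:-→d7:-→d8:-→d9:-→d10:-→d11:-→d12:-→d13:-→d14:-→d15:-→d16:H0→d17:-→d18:-→d19:-→d20:H0  best=H0
  ? 153.49.9.87  path d0:H4→d1:-→d2:-→d3:-→d4:-→d5:-→d6:-→d7:-→d8:-→d9:-→d10:-→d11:-→d12:-→d13:-→d14:-→d15:-→d16:H3  best=H3
  add 153.49.0.0/16 -> H2 at depth 16
  add 254.128.0.0/10 -> H1 at depth 10
  ? 254.128.12.71  path d0:H4→d1:-→d2:-→d3:-→d4:-→d5:-→d6:-→d7:-→d8:-→d9:-→d10:H1→d11:-→d12:-  best=H1
  ? 254.139.0.0  path d0:H4→d1:-→d2:-→d3:-→d4:-→d5:-→d6:-→d7:-→d8:-→d9:-→d10:H1→d11:-→d12:-→d13:-→d14:-→d15:-→d16:H0→d17:-→d18:-→d19:-  best=H0
  ? 254.128.0.0  path d0:H4→d1:-→d2:-→d3:-→d4:-→d5:-→d6:-→d7:-→d8:-→d9:-→d10:H1→d11:-→d12:-  best=H1
  ? 254.139.104.228  path d0:H4→d1:-→d2:-→d3:-→d4:-→d5:-→d6:-→d7:-→d8:-→d9:-→d10:H1→d11:-→d12:-→d13:-→d14:-→d15:-→d16:H0→d17:-  best=H0
  ? 254.139.0.30  path d0:H4→d1:-→d2:-→d3:-→d4:-→d5:-→d6:-→d7:-→d8:-→d9:-→d10:H1→d11:-→d12:-→d13:-→d14:-→d15:-→d16:H0→d17:-→d18:-→d19:-  best=H0
  ? 86.161.142.229  path d0:H4  best=H4
  ? 254.139.16.0  path d0:H4→d1:-→d2:-→d3:-→d4:-→d5:-→d6:-→d7:-→d8:-→d9:-→d10:H1→d11:-→d12:-→d13:-→d14:-→d15:-→d16:H0→d17:-→d18:-→d19:-→d20:H0  best=H0
  add 153.0.0.0/8 -> H2 at depth 8
  del 254.139.16.0/20 (clear depth 20)
  ? 254.128.214.184  path d0:H4→d1:-→d2:-→d3:-→d4:-→d5:-→d6:-→d7:-→d8:-→d9:-→d10:H1→d11:-→d12:-  best=H1
  ? 254.128.1.108  path d0:H4→d1:-→d2:-→d3:-→d4:-→d5:-→d6:-→d7:-→d8:-→d9:-→d10:H1→d11:-→d12:-  best=H1
  del 0.0.0.0/0 (clear depth 0)
  add 254.139.16.0/20 -> H4 at depth 20
  add 153.49.0.0/16 -> H0 at depth 16
  add 153.49.0.0/16 -> H1 at depth 16
  ? 153.49.5.62  path d0:-→d1:-→d2:-→d3:-→d4:-→d5:-→d6:-→d7:-→d8:H2→d9:-→d10:-→d11:-→d12:-→d13:-→d14:-→d15:-→d16:H1  best=H1
  ? 153.49.0.152  path d0:-→d1:-→d2:-→d3:-→d4:-→d5:-→d6:-→d7:-→d8:H2→d9:-→d10:-→d11:-→d12:-→d13:-→d14:-→d15:-→d16:H1  best=H1
  del 254.128.0.0/10 (clear depth 10)
  del 254.139.16.0/20 (clear depth 20)
  ? 153.0.0.195  path d0:-→d1:-→d2:-→d3:-→d4:-→d5:-→d6:-→d7:-→d8:H2→d9:-→d10:-  best=H2
  ? 153.29.156.172  path d0:-→d1:-→d2:-→d3:-→d4:-→d5:-→d6:-→d7:-→d8:H2→d9:-→d10:-  best=H2
  ? 153.49.0.20  path d0:-→d1:-→d2:-→d3:-→d4:-→d5:-→d6:-→d7:-→d8:H2→d9:-→d10:-→d11:-→d12:-→d13:-→d14:-→d15:-→d16:H1  best=H1
  ? 153.49.0.3  path d0:-→d1:-→d2:-→d3:-→d4:-→d5:-→d6:-→d7:-→d8:H2→d9:-→d10:-→d11:-→d12:-→d13:-→d14:-→d15:-→d16:H1  best=H1
  add 153.49.183.96/28 -> H3 at depth 28

== LOOKUPS ==
["H3","H3","H0","H3","H0","H3","H1","H0","H1","H0","H0","H4","H0","H1","H1","H1","H1","H2","H2","H1","H1"]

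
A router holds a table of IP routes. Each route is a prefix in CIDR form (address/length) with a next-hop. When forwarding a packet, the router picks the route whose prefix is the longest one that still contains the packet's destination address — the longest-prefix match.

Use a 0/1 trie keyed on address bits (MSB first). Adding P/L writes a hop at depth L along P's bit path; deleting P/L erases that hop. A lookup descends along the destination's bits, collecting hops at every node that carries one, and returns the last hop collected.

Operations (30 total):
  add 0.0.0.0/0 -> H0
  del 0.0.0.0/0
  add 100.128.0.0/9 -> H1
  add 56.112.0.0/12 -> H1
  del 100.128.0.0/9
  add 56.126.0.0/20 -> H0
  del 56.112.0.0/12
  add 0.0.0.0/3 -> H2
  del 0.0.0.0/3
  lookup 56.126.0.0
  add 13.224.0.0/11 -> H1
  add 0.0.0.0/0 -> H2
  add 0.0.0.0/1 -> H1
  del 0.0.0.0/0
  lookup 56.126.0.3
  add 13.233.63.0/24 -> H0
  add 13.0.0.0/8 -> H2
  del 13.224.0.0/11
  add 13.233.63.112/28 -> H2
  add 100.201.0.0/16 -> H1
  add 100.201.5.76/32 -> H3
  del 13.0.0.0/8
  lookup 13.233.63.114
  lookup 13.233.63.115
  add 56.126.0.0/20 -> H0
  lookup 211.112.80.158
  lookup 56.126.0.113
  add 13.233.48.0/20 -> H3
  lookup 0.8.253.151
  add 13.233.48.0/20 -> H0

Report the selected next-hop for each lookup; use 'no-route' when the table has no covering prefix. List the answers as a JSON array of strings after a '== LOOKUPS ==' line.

Trace:
  add 0.0.0.0/0 -> H0 at depth 0
  del 0.0.0.0/0 (clear depth 0)
  add 100.128.0.0/9 -> H1 at depth 9
  add 56.112.0.0/12 -> H1 at depth 12
  del 100.128.0.0/9 (clear depth 9)
  add 56.126.0.0/20 -> H0 at depth 20
  del 56.112.0.0/12 (clear depth 12)
  add 0.0.0.0/3 -> H2 at depth 3
  del 0.0.0.0/3 (clear depth 3)
  ? 56.126.0.0  path d0:-→d1:-→d2:-→d3:-→d4:-→d5:-→d6:-→d7:-→d8:-→d9:-→d10:-→d11:-→d12:-→d13:-→d14:-→d15:-→d16:-→d17:-→d18:-→d19:-→d20:H0  best=H0
  add 13.224.0.0/11 -> H1 at depth 11
  add 0.0.0.0/0 -> H2 at depth 0
  add 0.0.0.0/1 -> H1 at depth 1
  del 0.0.0.0/0 (clear depth 0)
  ? 56.126.0.3  path d0:-→d1:H1→d2:-→d3:-→d4:-→d5:-→d6:-→d7:-→d8:-→d9:-→d10:-→d11:-→d12:-→d13:-→d14:-→d15:-→d16:-→d17:-→d18:-→d19:-→d20:H0  best=H0
  add 13.233.63.0/24 -> H0 at depth 24
  add 13.0.0.0/8 -> H2 at depth 8
  del 13.224.0.0/11 (clear depth 11)
  add 13.233.63.112/28 -> H2 at depth 28
  add 100.201.0.0/16 -> H1 at depth 16
  add 100.201.5.76/32 -> H3 at depth 32
  del 13.0.0.0/8 (clear depth 8)
  ? 13.233.63.114  path d0:-→d1:H1→d2:-→d3:-→d4:-→d5:-→d6:-→d7:-→d8:-→d9:-→d10:-→d11:-→d12:-→d13:-→d14:-→d15:-→d16:-→d17:-→d18:-→d19:-→d20:-→d21:-→d22:-→d23:-→d24:H0→d25:-→d26:-→d27:-→d28:H2  best=H2
  ? 13.233.63.115  path d0:-→d1:H1→d2:-→d3:-→d4:-→d5:-→d6:-→d7:-→d8:-→d9:-→d10:-→d11:-→d12:-→d13:-→d14:-→d15:-→d16:-→d17:-→d18:-→d19:-→d20:-→d21:-→d22:-→d23:-→d24:H0→d25:-→d26:-→d27:-→d28:H2  best=H2
  add 56.126.0.0/20 -> H0 at depth 20
  ? 211.112.80.158  path d0:-  best=no-route
  ? 56.126.0.113  path d0:-→d1:H1→d2:-→d3:-→d4:-→d5:-→d6:-→d7:-→d8:-→d9:-→d10:-→d11:-→d12:-→d13:-→d14:-→d15:-→d16:-→d17:-→d18:-→d19:-→d20:H0  best=H0
  add 13.233.48.0/20 -> H3 at depth 20
  ? 0.8.253.151  path d0:-→d1:H1→d2:-→d3:-→d4:-  best=H1
  add 13.233.48.0/20 -> H0 at depth 20

== LOOKUPS ==
["H0","H0","H2","H2","no-route","H0","H1"]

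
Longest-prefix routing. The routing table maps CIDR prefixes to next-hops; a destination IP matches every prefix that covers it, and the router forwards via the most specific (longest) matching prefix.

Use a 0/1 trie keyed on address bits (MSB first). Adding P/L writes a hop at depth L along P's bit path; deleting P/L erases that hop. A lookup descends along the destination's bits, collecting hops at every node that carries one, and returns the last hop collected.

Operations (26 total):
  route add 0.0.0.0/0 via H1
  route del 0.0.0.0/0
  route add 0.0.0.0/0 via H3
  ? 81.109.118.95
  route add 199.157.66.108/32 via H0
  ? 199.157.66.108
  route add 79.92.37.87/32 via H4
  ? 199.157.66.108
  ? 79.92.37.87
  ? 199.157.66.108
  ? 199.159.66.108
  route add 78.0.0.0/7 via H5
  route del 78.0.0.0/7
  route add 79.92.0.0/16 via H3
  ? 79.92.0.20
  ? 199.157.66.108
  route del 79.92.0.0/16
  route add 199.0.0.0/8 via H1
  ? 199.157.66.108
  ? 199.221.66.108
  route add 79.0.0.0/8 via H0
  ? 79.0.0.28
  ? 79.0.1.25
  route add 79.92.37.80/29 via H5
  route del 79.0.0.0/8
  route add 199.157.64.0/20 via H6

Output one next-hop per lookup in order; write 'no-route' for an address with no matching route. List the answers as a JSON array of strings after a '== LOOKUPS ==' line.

Process each operation:
  + 0.0.0.0/0 (H1) depth=0
  del 0.0.0.0/0 (clear depth 0)
  + 0.0.0.0/0 (H3) depth=0
  lookup 81.109.118.95: bits ε walk d0:H3 -> H3
  + 199.157.66.108/32 (H0) depth=32
  lookup 199.157.66.108: bits 11000111100111010100001001101100 walk d0:H3→d1:-→d2:-→d3:-→d4:-→d5:-→d6:-→d7:-→d8:-→d9:-→d10:-→d11:-→d12:-→d13:-→d14:-→d15:-→d16:-→d17:-→d18:-→d19:-→d20:-→d21:-→d22:-→d23:-→d24:-→d25:-→d26:-→d27:-→d28:-→d29:-→d30:-→d31:-→d32:H0 -> H0
  + 79.92.37.87/32 (H4) depth=32
  lookup 199.157.66.108: bits 11000111100111010100001001101100 walk d0:H3→d1:-→d2:-→d3:-→d4:-→d5:-→d6:-→d7:-→d8:-→d9:-→d10:-→d11:-→d12:-→d13:-→d14:-→d15:-→d16:-→d17:-→d18:-→d19:-→d20:-→d21:-→d22:-→d23:-→d24:-→d25:-→d26:-→d27:-→d28:-→d29:-→d30:-→d31:-→d32:H0 -> H0
  lookup 79.92.37.87: bits 01001111010111000010010101010111 walk d0:H3→d1:-→d2:-→d3:-→d4:-→d5:-→d6:-→d7:-→d8:-→d9:-→d10:-→d11:-→d12:-→d13:-→d14:-→d15:-→d16:-→d17:-→d18:-→d19:-→d20:-→d21:-→d22:-→d23:-→d24:-→d25:-→d26:-→d27:-→d28:-→d29:-→d30:-→d31:-→d32:H4 -> H4
  lookup 199.157.66.108: bits 11000111100111010100001001101100 walk d0:H3→d1:-→d2:-→d3:-→d4:-→d5:-→d6:-→d7:-→d8:-→d9:-→d10:-→d11:-→d12:-→d13:-→d14:-→d15:-→d16:-→d17:-→d18:-→d19:-→d20:-→d21:-→d22:-→d23:-→d24:-→d25:-→d26:-→d27:-→d28:-→d29:-→d30:-→d31:-→d32:H0 -> H0
  lookup 199.159.66.108: bits 11000111100111 walk d0:H3→d1:-→d2:-→d3:-→d4:-→d5:-→d6:-→d7:-→d8:-→d9:-→d10:-→d11:-→d12:-→d13:-→d14:- -> H3
  + 78.0.0.0/7 (H5) depth=7
  del 78.0.0.0/7 (clear depth 7)
  + 79.92.0.0/16 (H3) depth=16
  lookup 79.92.0.20: bits 010011110101110000 walk d0:H3→d1:-→d2:-→d3:-→d4:-→d5:-→d6:-→d7:-→d8:-→d9:-→d10:-→d11:-→d12:-→d13:-→d14:-→d15:-→d16:H3→d17:-→d18:- -> H3
  lookup 199.157.66.108: bits 11000111100111010100001001101100 walk d0:H3→d1:-→d2:-→d3:-→d4:-→d5:-→d6:-→d7:-→d8:-→d9:-→d10:-→d11:-→d12:-→d13:-→d14:-→d15:-→d16:-→d17:-→d18:-→d19:-→d20:-→d21:-→d22:-→d23:-→d24:-→d25:-→d26:-→d27:-→d28:-→d29:-→d30:-→d31:-→d32:H0 -> H0
  del 79.92.0.0/16 (clear depth 16)
  + 199.0.0.0/8 (H1) depth=8
  lookup 199.157.66.108: bits 11000111100111010100001001101100 walk d0:H3→d1:-→d2:-→d3:-→d4:-→d5:-→d6:-→d7:-→d8:H1→d9:-→d10:-→d11:-→d12:-→d13:-→d14:-→d15:-→d16:-→d17:-→d18:-→d19:-→d20:-→d21:-→d22:-→d23:-→d24:-→d25:-→d26:-→d27:-→d28:-→d29:-→d30:-→d31:-→d32:H0 -> H0
  lookup 199.221.66.108: bits 110001111 walk d0:H3→d1:-→d2:-→d3:-→d4:-→d5:-→d6:-→d7:-→d8:H1→d9:- -> H1
  + 79.0.0.0/8 (H0) depth=8
  lookup 79.0.0.28: bits 010011110 walk d0:H3→d1:-→d2:-→d3:-→d4:-→d5:-→d6:-→d7:-→d8:H0→d9:- -> H0
  lookup 79.0.1.25: bits 010011110 walk d0:H3→d1:-→d2:-→d3:-→d4:-→d5:-→d6:-→d7:-→d8:H0→d9:- -> H0
  + 79.92.37.80/29 (H5) depth=29
  del 79.0.0.0/8 (clear depth 8)
  + 199.157.64.0/20 (H6) depth=20

== LOOKUPS ==
["H3","H0","H0","H4","H0","H3","H3","H0","H0","H1","H0","H0"]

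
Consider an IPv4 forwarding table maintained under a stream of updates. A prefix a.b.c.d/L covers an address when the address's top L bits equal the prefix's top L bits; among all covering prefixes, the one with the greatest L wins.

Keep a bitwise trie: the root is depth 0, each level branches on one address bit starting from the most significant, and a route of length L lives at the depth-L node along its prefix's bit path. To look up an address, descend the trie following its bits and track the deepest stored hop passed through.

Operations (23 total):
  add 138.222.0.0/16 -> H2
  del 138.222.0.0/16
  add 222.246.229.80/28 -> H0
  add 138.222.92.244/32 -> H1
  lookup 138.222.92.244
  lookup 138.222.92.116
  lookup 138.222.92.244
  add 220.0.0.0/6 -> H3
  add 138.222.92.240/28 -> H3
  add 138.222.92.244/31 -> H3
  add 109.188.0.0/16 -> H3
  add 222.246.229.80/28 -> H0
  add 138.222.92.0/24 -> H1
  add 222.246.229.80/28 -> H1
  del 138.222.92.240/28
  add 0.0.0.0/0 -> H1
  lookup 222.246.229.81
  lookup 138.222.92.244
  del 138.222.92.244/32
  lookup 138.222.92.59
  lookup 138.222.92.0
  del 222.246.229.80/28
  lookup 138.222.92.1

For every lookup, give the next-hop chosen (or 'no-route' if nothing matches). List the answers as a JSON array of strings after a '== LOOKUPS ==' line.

Process each operation:
  + 138.222.0.0/16 (H2) depth=16
  del 138.222.0.0/16 (clear depth 16)
  + 222.246.229.80/28 (H0) depth=28
  + 138.222.92.244/32 (H1) depth=32
  ? 138.222.92.244  path d0:-→d1:-→d2:-→d3:-→d4:-→d5:-→d6:-→d7:-→d8:-→d9:-→d10:-→d11:-→d12:-→d13:-→d14:-→d15:-→d16:-→d17:-→d18:-→d19:-→d20:-→d21:-→d22:-→d23:-→d24:-→d25:-→d26:-→d27:-→d28:-→d29:-→d30:-→d31:-→d32:H1  best=H1
  ? 138.222.92.116  path d0:-→d1:-→d2:-→d3:-→d4:-→d5:-→d6:-→d7:-→d8:-→d9:-→d10:-→d11:-→d12:-→d13:-→d14:-→d15:-→d16:-→d17:-→d18:-→d19:-→d20:-→d21:-→d22:-→d23:-→d24:-  best=no-route
  ? 138.222.92.244  path d0:-→d1:-→d2:-→d3:-→d4:-→d5:-→d6:-→d7:-→d8:-→d9:-→d10:-→d11:-→d12:-→d13:-→d14:-→d15:-→d16:-→d17:-→d18:-→d19:-→d20:-→d21:-→d22:-→d23:-→d24:-→d25:-→d26:-→d27:-→d28:-→d29:-→d30:-→d31:-→d32:H1  best=H1
  + 220.0.0.0/6 (H3) depth=6
  + 138.222.92.240/28 (H3) depth=28
  + 138.222.92.244/31 (H3) depth=31
  + 109.188.0.0/16 (H3) depth=16
  + 222.246.229.80/28 (H0) depth=28
  + 138.222.92.0/24 (H1) depth=24
  + 222.246.229.80/28 (H1) depth=28
  del 138.222.92.240/28 (clear depth 28)
  + 0.0.0.0/0 (H1) depth=0
  ? 222.246.229.81  path d0:H1→d1:-→d2:-→d3:-→d4:-→d5:-→d6:H3→d7:-→d8:-→d9:-→d10:-→d11:-→d12:-→d13:-→d14:-→d15:-→d16:-→d17:-→d18:-→d19:-→d20:-→d21:-→d22:-→d23:-→d24:-→d25:-→d26:-→d27:-→d28:H1  best=H1
  ? 138.222.92.244  path d0:H1→d1:-→d2:-→d3:-→d4:-→d5:-→d6:-→d7:-→d8:-→d9:-→d10:-→d11:-→d12:-→d13:-→d14:-→d15:-→d16:-→d17:-→d18:-→d19:-→d20:-→d21:-→d22:-→d23:-→d24:H1→d25:-→d26:-→d27:-→d28:-→d29:-→d30:-→d31:H3→d32:H1  best=H1
  del 138.222.92.244/32 (clear depth 32)
  ? 138.222.92.59  path d0:H1→d1:-→d2:-→d3:-→d4:-→d5:-→d6:-→d7:-→d8:-→d9:-→d10:-→d11:-→d12:-→d13:-→d14:-→d15:-→d16:-→d17:-→d18:-→d19:-→d20:-→d21:-→d22:-→d23:-→d24:H1  best=H1
  ? 138.222.92.0  path d0:H1→d1:-→d2:-→d3:-→d4:-→d5:-→d6:-→d7:-→d8:-→d9:-→d10:-→d11:-→d12:-→d13:-→d14:-→d15:-→d16:-→d17:-→d18:-→d19:-→d20:-→d21:-→d22:-→d23:-→d24:H1  best=H1
  del 222.246.229.80/28 (clear depth 28)
  ? 138.222.92.1  path d0:H1→d1:-→d2:-→d3:-→d4:-→d5:-→d6:-→d7:-→d8:-→d9:-→d10:-→d11:-→d12:-→d13:-→d14:-→d15:-→d16:-→d17:-→d18:-→d19:-→d20:-→d21:-→d22:-→d23:-→d24:H1  best=H1

== LOOKUPS ==
["H1","no-route","H1","H1","H1","H1","H1","H1"]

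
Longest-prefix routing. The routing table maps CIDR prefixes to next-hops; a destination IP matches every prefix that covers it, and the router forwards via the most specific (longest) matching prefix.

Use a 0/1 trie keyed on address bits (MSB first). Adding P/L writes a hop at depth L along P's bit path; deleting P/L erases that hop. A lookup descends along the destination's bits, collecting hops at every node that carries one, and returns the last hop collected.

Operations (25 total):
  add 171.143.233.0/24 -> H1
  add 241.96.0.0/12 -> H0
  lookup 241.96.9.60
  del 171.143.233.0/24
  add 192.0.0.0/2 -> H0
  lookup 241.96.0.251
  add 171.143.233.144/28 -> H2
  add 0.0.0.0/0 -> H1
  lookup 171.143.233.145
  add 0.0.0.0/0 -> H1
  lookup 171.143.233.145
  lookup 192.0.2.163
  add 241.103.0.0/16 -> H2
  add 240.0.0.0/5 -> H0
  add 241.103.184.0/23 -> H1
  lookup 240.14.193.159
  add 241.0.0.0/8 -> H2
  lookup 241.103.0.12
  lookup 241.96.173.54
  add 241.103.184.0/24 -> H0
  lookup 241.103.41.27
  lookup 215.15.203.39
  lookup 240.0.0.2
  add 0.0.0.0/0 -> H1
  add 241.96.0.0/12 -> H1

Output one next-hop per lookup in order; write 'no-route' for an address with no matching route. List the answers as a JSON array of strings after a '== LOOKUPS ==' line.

Process each operation:
  + 171.143.233.0/24 (H1) depth=24
  + 241.96.0.0/12 (H0) depth=12
  Q 241.96.9.60: descend 111100010110 ; hops seen [H0] ; pick H0
  - 171.143.233.0/24 clear@24
  + 192.0.0.0/2 (H0) depth=2
  Q 241.96.0.251: descend 111100010110 ; hops seen [H0,H0] ; pick H0
  + 171.143.233.144/28 (H2) depth=28
  + 0.0.0.0/0 (H1) depth=0
  Q 171.143.233.145: descend 1010101110001111111010011001 ; hops seen [H1,H2] ; pick H2
  + 0.0.0.0/0 (H1) depth=0
  Q 171.143.233.145: descend 1010101110001111111010011001 ; hops seen [H1,H2] ; pick H2
  Q 192.0.2.163: descend 11 ; hops seen [H1,H0] ; pick H0
  + 241.103.0.0/16 (H2) depth=16
  + 240.0.0.0/5 (H0) depth=5
  + 241.103.184.0/23 (H1) depth=23
  Q 240.14.193.159: descend 1111000 ; hops seen [H1,H0,H0] ; pick H0
  + 241.0.0.0/8 (H2) depth=8
  Q 241.103.0.12: descend 1111000101100111 ; hops seen [H1,H0,H0,H2,H0,H2] ; pick H2
  Q 241.96.173.54: descend 1111000101100 ; hops seen [H1,H0,H0,H2,H0] ; pick H0
  + 241.103.184.0/24 (H0) depth=24
  Q 241.103.41.27: descend 1111000101100111 ; hops seen [H1,H0,H0,H2,H0,H2] ; pick H2
  Q 215.15.203.39: descend 11 ; hops seen [H1,H0] ; pick H0
  Q 240.0.0.2: descend 1111000 ; hops seen [H1,H0,H0] ; pick H0
  + 0.0.0.0/0 (H1) depth=0
  + 241.96.0.0/12 (H1) depth=12

== LOOKUPS ==
["H0","H0","H2","H2","H0","H0","H2","H0","H2","H0","H0"]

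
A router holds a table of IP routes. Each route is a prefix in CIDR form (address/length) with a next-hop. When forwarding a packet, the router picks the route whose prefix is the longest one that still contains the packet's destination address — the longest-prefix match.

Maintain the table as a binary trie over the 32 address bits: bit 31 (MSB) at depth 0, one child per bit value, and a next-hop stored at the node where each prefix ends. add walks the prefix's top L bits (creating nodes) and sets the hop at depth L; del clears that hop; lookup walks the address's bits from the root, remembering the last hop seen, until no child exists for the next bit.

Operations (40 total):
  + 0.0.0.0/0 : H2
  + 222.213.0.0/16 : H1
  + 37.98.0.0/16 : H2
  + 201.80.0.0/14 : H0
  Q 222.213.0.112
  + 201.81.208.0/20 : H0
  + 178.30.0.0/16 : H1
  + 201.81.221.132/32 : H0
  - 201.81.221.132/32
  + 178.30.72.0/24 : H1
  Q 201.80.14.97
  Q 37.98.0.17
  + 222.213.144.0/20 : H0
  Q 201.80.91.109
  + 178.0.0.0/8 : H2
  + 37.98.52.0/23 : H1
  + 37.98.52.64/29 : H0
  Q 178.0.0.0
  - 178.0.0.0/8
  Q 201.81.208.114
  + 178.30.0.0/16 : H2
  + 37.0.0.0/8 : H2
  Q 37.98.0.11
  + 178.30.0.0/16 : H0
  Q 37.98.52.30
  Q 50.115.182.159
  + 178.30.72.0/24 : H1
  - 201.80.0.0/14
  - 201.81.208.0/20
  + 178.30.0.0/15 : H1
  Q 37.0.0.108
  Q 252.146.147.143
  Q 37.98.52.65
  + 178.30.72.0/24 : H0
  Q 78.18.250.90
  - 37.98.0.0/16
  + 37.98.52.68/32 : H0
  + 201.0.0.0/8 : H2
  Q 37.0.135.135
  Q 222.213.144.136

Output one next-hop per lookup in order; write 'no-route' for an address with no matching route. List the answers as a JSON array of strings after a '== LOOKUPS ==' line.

Process each operation:
  + 0.0.0.0/0 (H2) depth=0
  + 222.213.0.0/16 (H1) depth=16
  + 37.98.0.0/16 (H2) depth=16
  + 201.80.0.0/14 (H0) depth=14
  ? 222.213.0.112  path d0:H2→d1:-→d2:-→d3:-→d4:-→d5:-→d6:-→d7:-→d8:-→d9:-→d10:-→d11:-→d12:-→d13:-→d14:-→d15:-→d16:H1  best=H1
  + 201.81.208.0/20 (H0) depth=20
  + 178.30.0.0/16 (H1) depth=16
  + 201.81.221.132/32 (H0) depth=32
  - 201.81.221.132/32 clear@32
  + 178.30.72.0/24 (H1) depth=24
  ? 201.80.14.97  path d0:H2→d1:-→d2:-→d3:-→d4:-→d5:-→d6:-→d7:-→d8:-→d9:-→d10:-→d11:-→d12:-→d13:-→d14:H0→d15:-  best=H0
  ? 37.98.0.17  path d0:H2→d1:-→d2:-→d3:-→d4:-→d5:-→d6:-→d7:-→d8:-→d9:-→d10:-→d11:-→d12:-→d13:-→d14:-→d15:-→d16:H2  best=H2
  + 222.213.144.0/20 (H0) depth=20
  ? 201.80.91.109  path d0:H2→d1:-→d2:-→d3:-→d4:-→d5:-→d6:-→d7:-→d8:-→d9:-→d10:-→d11:-→d12:-→d13:-→d14:H0→d15:-  best=H0
  + 178.0.0.0/8 (H2) depth=8
  + 37.98.52.0/23 (H1) depth=23
  + 37.98.52.64/29 (H0) depth=29
  ? 178.0.0.0  path d0:H2→d1:-→d2:-→d3:-→d4:-→d5:-→d6:-→d7:-→d8:H2→d9:-→d10:-→d11:-  best=H2
  - 178.0.0.0/8 clear@8
  ? 201.81.208.114  path d0:H2→d1:-→d2:-→d3:-→d4:-→d5:-→d6:-→d7:-→d8:-→d9:-→d10:-→d11:-→d12:-→d13:-→d14:H0→d15:-→d16:-→d17:-→d18:-→d19:-→d20:H0  best=H0
  + 178.30.0.0/16 (H2) depth=16
  + 37.0.0.0/8 (H2) depth=8
  ? 37.98.0.11  path d0:H2→d1:-→d2:-→d3:-→d4:-→d5:-→d6:-→d7:-→d8:H2→d9:-→d10:-→d11:-→d12:-→d13:-→d14:-→d15:-→d16:H2→d17:-→d18:-  best=H2
  + 178.30.0.0/16 (H0) depth=16
  ? 37.98.52.30  path d0:H2→d1:-→d2:-→d3:-→d4:-→d5:-→d6:-→d7:-→d8:H2→d9:-→d10:-→d11:-→d12:-→d13:-→d14:-→d15:-→d16:H2→d17:-→d18:-→d19:-→d20:-→d21:-→d22:-→d23:H1→d24:-→d25:-  best=H1
  ? 50.115.182.159  path d0:H2→d1:-→d2:-→d3:-  best=H2
  + 178.30.72.0/24 (H1) depth=24
  - 201.80.0.0/14 clear@14
  - 201.81.208.0/20 clear@20
  + 178.30.0.0/15 (H1) depth=15
  ? 37.0.0.108  path d0:H2→d1:-→d2:-→d3:-→d4:-→d5:-→d6:-→d7:-→d8:H2→d9:-  best=H2
  ? 252.146.147.143  path d0:H2→d1:-→d2:-  best=H2
  ? 37.98.52.65  path d0:H2→d1:-→d2:-→d3:-→d4:-→d5:-→d6:-→d7:-→d8:H2→d9:-→d10:-→d11:-→d12:-→d13:-→d14:-→d15:-→d16:H2→d17:-→d18:-→d19:-→d20:-→d21:-→d22:-→d23:H1→d24:-→d25:-→d26:-→d27:-→d28:-→d29:H0  best=H0
  + 178.30.72.0/24 (H0) depth=24
  ? 78.18.250.90  path d0:H2→d1:-  best=H2
  - 37.98.0.0/16 clear@16
  + 37.98.52.68/32 (H0) depth=32
  + 201.0.0.0/8 (H2) depth=8
  ? 37.0.135.135  path d0:H2→d1:-→d2:-→d3:-→d4:-→d5:-→d6:-→d7:-→d8:H2→d9:-  best=H2
  ? 222.213.144.136  path d0:H2→d1:-→d2:-→d3:-→d4:-→d5:-→d6:-→d7:-→d8:-→d9:-→d10:-→d11:-→d12:-→d13:-→d14:-→d15:-→d16:H1→d17:-→d18:-→d19:-→d20:H0  best=H0

== LOOKUPS ==
["H1","H0","H2","H0","H2","H0","H2","H1","H2","H2","H2","H0","H2","H2","H0"]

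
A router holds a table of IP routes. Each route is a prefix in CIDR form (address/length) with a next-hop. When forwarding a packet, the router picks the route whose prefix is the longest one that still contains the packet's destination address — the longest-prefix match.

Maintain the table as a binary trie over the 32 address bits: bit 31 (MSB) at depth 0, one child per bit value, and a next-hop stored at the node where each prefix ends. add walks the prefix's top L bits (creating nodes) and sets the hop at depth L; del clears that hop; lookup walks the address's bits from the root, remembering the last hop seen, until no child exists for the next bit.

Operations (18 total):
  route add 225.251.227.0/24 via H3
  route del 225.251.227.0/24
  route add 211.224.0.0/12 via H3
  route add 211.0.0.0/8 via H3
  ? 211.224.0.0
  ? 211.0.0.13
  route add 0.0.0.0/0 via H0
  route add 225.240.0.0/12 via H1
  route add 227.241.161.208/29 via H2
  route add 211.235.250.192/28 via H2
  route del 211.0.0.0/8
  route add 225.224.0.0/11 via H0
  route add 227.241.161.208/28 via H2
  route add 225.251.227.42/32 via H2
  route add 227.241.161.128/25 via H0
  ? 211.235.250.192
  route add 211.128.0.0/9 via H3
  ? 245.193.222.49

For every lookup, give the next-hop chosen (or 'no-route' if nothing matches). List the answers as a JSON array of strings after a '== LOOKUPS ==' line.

Process each operation:
  add 225.251.227.0/24 -> H3 at depth 24
  del 225.251.227.0/24 (clear depth 24)
  add 211.224.0.0/12 -> H3 at depth 12
  add 211.0.0.0/8 -> H3 at depth 8
  lookup 211.224.0.0: bits 110100111110 walk d0:-→d1:-→d2:-→d3:-→d4:-→d5:-→d6:-→d7:-→d8:H3→d9:-→d10:-→d11:-→d12:H3 -> H3
  lookup 211.0.0.13: bits 11010011 walk d0:-→d1:-→d2:-→d3:-→d4:-→d5:-→d6:-→d7:-→d8:H3 -> H3
  add 0.0.0.0/0 -> H0 at depth 0
  add 225.240.0.0/12 -> H1 at depth 12
  add 227.241.161.208/29 -> H2 at depth 29
  add 211.235.250.192/28 -> H2 at depth 28
  del 211.0.0.0/8 (clear depth 8)
  add 225.224.0.0/11 -> H0 at depth 11
  add 227.241.161.208/28 -> H2 at depth 28
  add 225.251.227.42/32 -> H2 at depth 32
  add 227.241.161.128/25 -> H0 at depth 25
  lookup 211.235.250.192: bits 1101001111101011111110101100 walk d0:H0→d1:-→d2:-→d3:-→d4:-→d5:-→d6:-→d7:-→d8:-→d9:-→d10:-→d11:-→d12:H3→d13:-→d14:-→d15:-→d16:-→d17:-→d18:-→d19:-→d20:-→d21:-→d22:-→d23:-→d24:-→d25:-→d26:-→d27:-→d28:H2 -> H2
  add 211.128.0.0/9 -> H3 at depth 9
  lookup 245.193.222.49: bits 111 walk d0:H0→d1:-→d2:-→d3:- -> H0

== LOOKUPS ==
["H3","H3","H2","H0"]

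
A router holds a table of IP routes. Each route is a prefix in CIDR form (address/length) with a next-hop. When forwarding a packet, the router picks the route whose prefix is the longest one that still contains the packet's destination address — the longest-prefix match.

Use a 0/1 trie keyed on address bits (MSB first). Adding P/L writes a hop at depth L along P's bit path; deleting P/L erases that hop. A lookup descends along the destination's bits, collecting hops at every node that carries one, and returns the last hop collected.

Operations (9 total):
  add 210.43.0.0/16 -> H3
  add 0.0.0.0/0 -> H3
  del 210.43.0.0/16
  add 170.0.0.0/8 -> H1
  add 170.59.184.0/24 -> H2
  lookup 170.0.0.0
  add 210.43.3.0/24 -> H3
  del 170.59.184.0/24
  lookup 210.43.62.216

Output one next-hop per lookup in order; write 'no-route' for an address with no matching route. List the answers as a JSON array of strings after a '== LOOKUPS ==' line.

Trace:
  add 210.43.0.0/16 -> H3 at depth 16
  add 0.0.0.0/0 -> H3 at depth 0
  del 210.43.0.0/16 (clear depth 16)
  add 170.0.0.0/8 -> H1 at depth 8
  add 170.59.184.0/24 -> H2 at depth 24
  ? 170.0.0.0  path d0:H3→d1:-→d2:-→d3:-→d4:-→d5:-→d6:-→d7:-→d8:H1→d9:-→d10:-  best=H1
  add 210.43.3.0/24 -> H3 at depth 24
  del 170.59.184.0/24 (clear depth 24)
  ? 210.43.62.216  path d0:H3→d1:-→d2:-→d3:-→d4:-→d5:-→d6:-→d7:-→d8:-→d9:-→d10:-→d11:-→d12:-→d13:-→d14:-→d15:-→d16:-→d17:-→d18:-  best=H3

== LOOKUPS ==
["H1","H3"]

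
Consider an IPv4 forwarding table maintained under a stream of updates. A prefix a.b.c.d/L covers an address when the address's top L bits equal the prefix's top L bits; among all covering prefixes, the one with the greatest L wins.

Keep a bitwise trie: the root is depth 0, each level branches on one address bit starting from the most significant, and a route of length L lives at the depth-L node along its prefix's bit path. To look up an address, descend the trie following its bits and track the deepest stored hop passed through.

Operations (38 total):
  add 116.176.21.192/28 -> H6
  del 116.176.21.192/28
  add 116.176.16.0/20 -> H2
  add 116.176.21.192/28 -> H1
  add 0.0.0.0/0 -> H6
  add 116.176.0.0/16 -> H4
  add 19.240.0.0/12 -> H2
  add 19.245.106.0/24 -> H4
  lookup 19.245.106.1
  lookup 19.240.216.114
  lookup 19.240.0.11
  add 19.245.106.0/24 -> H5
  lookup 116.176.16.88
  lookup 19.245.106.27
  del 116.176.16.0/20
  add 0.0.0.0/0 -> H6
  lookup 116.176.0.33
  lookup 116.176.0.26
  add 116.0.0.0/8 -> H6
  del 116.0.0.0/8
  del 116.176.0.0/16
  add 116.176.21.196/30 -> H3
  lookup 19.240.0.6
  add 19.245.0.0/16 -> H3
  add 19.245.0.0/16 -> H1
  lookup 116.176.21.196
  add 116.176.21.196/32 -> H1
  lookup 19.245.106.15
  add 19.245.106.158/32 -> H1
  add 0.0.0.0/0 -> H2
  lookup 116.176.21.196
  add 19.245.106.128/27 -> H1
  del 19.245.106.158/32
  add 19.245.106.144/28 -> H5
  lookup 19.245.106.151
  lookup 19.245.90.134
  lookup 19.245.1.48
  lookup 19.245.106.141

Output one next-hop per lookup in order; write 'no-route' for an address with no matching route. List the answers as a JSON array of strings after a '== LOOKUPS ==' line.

Apply in order:
  add 116.176.21.192/28 -> H6 at depth 28
  - 116.176.21.192/28 clear@28
  add 116.176.16.0/20 -> H2 at depth 20
  add 116.176.21.192/28 -> H1 at depth 28
  add 0.0.0.0/0 -> H6 at depth 0
  add 116.176.0.0/16 -> H4 at depth 16
  add 19.240.0.0/12 -> H2 at depth 12
  add 19.245.106.0/24 -> H4 at depth 24
  ? 19.245.106.1  path d0:H6→d1:-→d2:-→d3:-→d4:-→d5:-→d6:-→d7:-→d8:-→d9:-→d10:-→d11:-→d12:H2→d13:-→d14:-→d15:-→d16:-→d17:-→d18:-→d19:-→d20:-→d21:-→d22:-→d23:-→d24:H4  best=H4
  ? 19.240.216.114  path d0:H6→d1:-→d2:-→d3:-→d4:-→d5:-→d6:-→d7:-→d8:-→d9:-→d10:-→d11:-→d12:H2→d13:-  best=H2
  ? 19.240.0.11  path d0:H6→d1:-→d2:-→d3:-→d4:-→d5:-→d6:-→d7:-→d8:-→d9:-→d10:-→d11:-→d12:H2→d13:-  best=H2
  add 19.245.106.0/24 -> H5 at depth 24
  ? 116.176.16.88  path d0:H6→d1:-→d2:-→d3:-→d4:-→d5:-→d6:-→d7:-→d8:-→d9:-→d10:-→d11:-→d12:-→d13:-→d14:-→d15:-→d16:H4→d17:-→d18:-→d19:-→d20:H2→d21:-  best=H2
  ? 19.245.106.27  path d0:H6→d1:-→d2:-→d3:-→d4:-→d5:-→d6:-→d7:-→d8:-→d9:-→d10:-→d11:-→d12:H2→d13:-→d14:-→d15:-→d16:-→d17:-→d18:-→d19:-→d20:-→d21:-→d22:-→d23:-→d24:H5  best=H5
  - 116.176.16.0/20 clear@20
  add 0.0.0.0/0 -> H6 at depth 0
  ? 116.176.0.33  path d0:H6→d1:-→d2:-→d3:-→d4:-→d5:-→d6:-→d7:-→d8:-→d9:-→d10:-→d11:-→d12:-→d13:-→d14:-→d15:-→d16:H4→d17:-→d18:-→d19:-  best=H4
  ? 116.176.0.26  path d0:H6→d1:-→d2:-→d3:-→d4:-→d5:-→d6:-→d7:-→d8:-→d9:-→d10:-→d11:-→d12:-→d13:-→d14:-→d15:-→d16:H4→d17:-→d18:-→d19:-  best=H4
  add 116.0.0.0/8 -> H6 at depth 8
  - 116.0.0.0/8 clear@8
  - 116.176.0.0/16 clear@16
  add 116.176.21.196/30 -> H3 at depth 30
  ? 19.240.0.6  path d0:H6→d1:-→d2:-→d3:-→d4:-→d5:-→d6:-→d7:-→d8:-→d9:-→d10:-→d11:-→d12:H2→d13:-  best=H2
  add 19.245.0.0/16 -> H3 at depth 16
  add 19.245.0.0/16 -> H1 at depth 16
  ? 116.176.21.196  path d0:H6→d1:-→d2:-→d3:-→d4:-→d5:-→d6:-→d7:-→d8:-→d9:-→d10:-→d11:-→d12:-→d13:-→d14:-→d15:-→d16:-→d17:-→d18:-→d19:-→d20:-→d21:-→d22:-→d23:-→d24:-→d25:-→d26:-→d27:-→d28:H1→d29:-→d30:H3  best=H3
  add 116.176.21.196/32 -> H1 at depth 32
  ? 19.245.106.15  path d0:H6→d1:-→d2:-→d3:-→d4:-→d5:-→d6:-→d7:-→d8:-→d9:-→d10:-→d11:-→d12:H2→d13:-→d14:-→d15:-→d16:H1→d17:-→d18:-→d19:-→d20:-→d21:-→d22:-→d23:-→d24:H5  best=H5
  add 19.245.106.158/32 -> H1 at depth 32
  add 0.0.0.0/0 -> H2 at depth 0
  ? 116.176.21.196  path d0:H2→d1:-→d2:-→d3:-→d4:-→d5:-→d6:-→d7:-→d8:-→d9:-→d10:-→d11:-→d12:-→d13:-→d14:-→d15:-→d16:-→d17:-→d18:-→d19:-→d20:-→d21:-→d22:-→d23:-→d24:-→d25:-→d26:-→d27:-→d28:H1→d29:-→d30:H3→d31:-→d32:H1  best=H1
  add 19.245.106.128/27 -> H1 at depth 27
  - 19.245.106.158/32 clear@32
  add 19.245.106.144/28 -> H5 at depth 28
  ? 19.245.106.151  path d0:H2→d1:-→d2:-→d3:-→d4:-→d5:-→d6:-→d7:-→d8:-→d9:-→d10:-→d11:-→d12:H2→d13:-→d14:-→d15:-→d16:H1→d17:-→d18:-→d19:-→d20:-→d21:-→d22:-→d23:-→d24:H5→d25:-→d26:-→d27:H1→d28:H5  best=H5
  ? 19.245.90.134  path d0:H2→d1:-→d2:-→d3:-→d4:-→d5:-→d6:-→d7:-→d8:-→d9:-→d10:-→d11:-→d12:H2→d13:-→d14:-→d15:-→d16:H1→d17:-→d18:-  best=H1
  ? 19.245.1.48  path d0:H2→d1:-→d2:-→d3:-→d4:-→d5:-→d6:-→d7:-→d8:-→d9:-→d10:-→d11:-→d12:H2→d13:-→d14:-→d15:-→d16:H1→d17:-  best=H1
  ? 19.245.106.141  path d0:H2→d1:-→d2:-→d3:-→d4:-→d5:-→d6:-→d7:-→d8:-→d9:-→d10:-→d11:-→d12:H2→d13:-→d14:-→d15:-→d16:H1→d17:-→d18:-→d19:-→d20:-→d21:-→d22:-→d23:-→d24:H5→d25:-→d26:-→d27:H1  best=H1

== LOOKUPS ==
["H4","H2","H2","H2","H5","H4","H4","H2","H3","H5","H1","H5","H1","H1","H1"]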